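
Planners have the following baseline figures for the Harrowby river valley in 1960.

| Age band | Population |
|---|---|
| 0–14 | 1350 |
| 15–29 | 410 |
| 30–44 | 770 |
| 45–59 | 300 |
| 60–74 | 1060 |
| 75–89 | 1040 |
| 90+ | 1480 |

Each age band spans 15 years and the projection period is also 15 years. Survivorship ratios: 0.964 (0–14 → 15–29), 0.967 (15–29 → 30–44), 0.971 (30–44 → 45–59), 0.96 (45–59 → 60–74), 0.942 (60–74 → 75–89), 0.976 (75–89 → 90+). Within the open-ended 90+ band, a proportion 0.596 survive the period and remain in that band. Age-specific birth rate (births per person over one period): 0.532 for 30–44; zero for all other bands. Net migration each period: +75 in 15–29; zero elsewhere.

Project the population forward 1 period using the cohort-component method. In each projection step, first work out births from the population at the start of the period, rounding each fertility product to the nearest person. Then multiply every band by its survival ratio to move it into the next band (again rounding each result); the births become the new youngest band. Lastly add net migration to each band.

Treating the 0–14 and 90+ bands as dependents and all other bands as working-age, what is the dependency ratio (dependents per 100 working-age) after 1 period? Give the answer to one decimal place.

60.6

After projecting period 1:
Births: 770 * 0.532 = 410
15–29: 1350 * 0.964 = 1301
30–44: 410 * 0.967 = 396
45–59: 770 * 0.971 = 748
60–74: 300 * 0.96 = 288
75–89: 1060 * 0.942 = 999
90+: 1040 * 0.976 + 1480 * 0.596 = 1015 + 882 = 1897
Net migration: 15–29 + 75 → 1376
Giving 410 / 1376 / 396 / 748 / 288 / 999 / 1897.
Dependents (band 0–14 + band 90+) = 410 + 1897 = 2307; working-age = 3807; ratio = 2307/3807 × 100 = 60.6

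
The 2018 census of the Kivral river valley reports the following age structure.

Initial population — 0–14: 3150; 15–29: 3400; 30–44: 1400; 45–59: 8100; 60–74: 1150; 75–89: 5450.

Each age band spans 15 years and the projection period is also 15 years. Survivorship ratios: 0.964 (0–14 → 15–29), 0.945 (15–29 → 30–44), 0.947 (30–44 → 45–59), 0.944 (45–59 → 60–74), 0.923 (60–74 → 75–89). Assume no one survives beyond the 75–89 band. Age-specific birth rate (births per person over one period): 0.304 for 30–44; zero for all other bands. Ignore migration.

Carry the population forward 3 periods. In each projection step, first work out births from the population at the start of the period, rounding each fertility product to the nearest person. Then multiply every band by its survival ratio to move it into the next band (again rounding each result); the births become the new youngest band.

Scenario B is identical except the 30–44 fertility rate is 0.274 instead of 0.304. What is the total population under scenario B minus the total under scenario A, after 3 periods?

-218

After projecting period 1:
Births: 1400 × 0.304 = 426
15–29: 3150 × 0.964 = 3037
30–44: 3400 × 0.945 = 3213
45–59: 1400 × 0.947 = 1326
60–74: 8100 × 0.944 = 7646
75–89: 1150 × 0.923 = 1061
→ [426, 3037, 3213, 1326, 7646, 1061]
After projecting period 2:
Births: 3213 × 0.304 = 977
15–29: 426 × 0.964 = 411
30–44: 3037 × 0.945 = 2870
45–59: 3213 × 0.947 = 3043
60–74: 1326 × 0.944 = 1252
75–89: 7646 × 0.923 = 7057
→ [977, 411, 2870, 3043, 1252, 7057]
After projecting period 3:
Births: 2870 × 0.304 = 872
15–29: 977 × 0.964 = 942
30–44: 411 × 0.945 = 388
45–59: 2870 × 0.947 = 2718
60–74: 3043 × 0.944 = 2873
75–89: 1252 × 0.923 = 1156
→ [872, 942, 388, 2718, 2873, 1156]
Scenario A total after 3 periods: 8949
Scenario B projection —
After projecting period 1:
Births: 1400 × 0.274 = 384
15–29: 3150 × 0.964 = 3037
30–44: 3400 × 0.945 = 3213
45–59: 1400 × 0.947 = 1326
60–74: 8100 × 0.944 = 7646
75–89: 1150 × 0.923 = 1061
→ [384, 3037, 3213, 1326, 7646, 1061]
After projecting period 2:
Births: 3213 × 0.274 = 880
15–29: 384 × 0.964 = 370
30–44: 3037 × 0.945 = 2870
45–59: 3213 × 0.947 = 3043
60–74: 1326 × 0.944 = 1252
75–89: 7646 × 0.923 = 7057
→ [880, 370, 2870, 3043, 1252, 7057]
After projecting period 3:
Births: 2870 × 0.274 = 786
15–29: 880 × 0.964 = 848
30–44: 370 × 0.945 = 350
45–59: 2870 × 0.947 = 2718
60–74: 3043 × 0.944 = 2873
75–89: 1252 × 0.923 = 1156
→ [786, 848, 350, 2718, 2873, 1156]
Scenario B total after 3 periods: 8731
Difference B − A = 8731 − 8949 = -218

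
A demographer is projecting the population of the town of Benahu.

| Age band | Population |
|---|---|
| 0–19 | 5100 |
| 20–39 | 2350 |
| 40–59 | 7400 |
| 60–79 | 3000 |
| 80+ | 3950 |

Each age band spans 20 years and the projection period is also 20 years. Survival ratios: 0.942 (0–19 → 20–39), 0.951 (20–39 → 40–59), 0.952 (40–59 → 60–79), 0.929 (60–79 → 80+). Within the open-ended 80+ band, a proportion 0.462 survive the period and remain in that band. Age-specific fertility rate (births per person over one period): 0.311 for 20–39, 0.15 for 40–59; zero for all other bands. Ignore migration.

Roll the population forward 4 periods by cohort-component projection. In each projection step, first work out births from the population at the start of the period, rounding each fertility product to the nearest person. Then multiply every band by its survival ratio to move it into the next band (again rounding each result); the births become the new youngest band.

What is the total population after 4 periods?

[period 1]
Births: 2350 * 0.311 = 731 ; 7400 * 0.15 = 1110 → total 1841
20–39: 5100 * 0.942 = 4804
40–59: 2350 * 0.951 = 2235
60–79: 7400 * 0.952 = 7045
80+: 3000 * 0.929 + 3950 * 0.462 = 2787 + 1825 = 4612
→ [1841, 4804, 2235, 7045, 4612]
[period 2]
Births: 4804 * 0.311 = 1494 ; 2235 * 0.15 = 335 → total 1829
20–39: 1841 * 0.942 = 1734
40–59: 4804 * 0.951 = 4569
60–79: 2235 * 0.952 = 2128
80+: 7045 * 0.929 + 4612 * 0.462 = 6545 + 2131 = 8676
→ [1829, 1734, 4569, 2128, 8676]
[period 3]
Births: 1734 * 0.311 = 539 ; 4569 * 0.15 = 685 → total 1224
20–39: 1829 * 0.942 = 1723
40–59: 1734 * 0.951 = 1649
60–79: 4569 * 0.952 = 4350
80+: 2128 * 0.929 + 8676 * 0.462 = 1977 + 4008 = 5985
→ [1224, 1723, 1649, 4350, 5985]
[period 4]
Births: 1723 * 0.311 = 536 ; 1649 * 0.15 = 247 → total 783
20–39: 1224 * 0.942 = 1153
40–59: 1723 * 0.951 = 1639
60–79: 1649 * 0.952 = 1570
80+: 4350 * 0.929 + 5985 * 0.462 = 4041 + 2765 = 6806
→ [783, 1153, 1639, 1570, 6806]
Total after period 4: 783 + 1153 + 1639 + 1570 + 6806 = 11951

11951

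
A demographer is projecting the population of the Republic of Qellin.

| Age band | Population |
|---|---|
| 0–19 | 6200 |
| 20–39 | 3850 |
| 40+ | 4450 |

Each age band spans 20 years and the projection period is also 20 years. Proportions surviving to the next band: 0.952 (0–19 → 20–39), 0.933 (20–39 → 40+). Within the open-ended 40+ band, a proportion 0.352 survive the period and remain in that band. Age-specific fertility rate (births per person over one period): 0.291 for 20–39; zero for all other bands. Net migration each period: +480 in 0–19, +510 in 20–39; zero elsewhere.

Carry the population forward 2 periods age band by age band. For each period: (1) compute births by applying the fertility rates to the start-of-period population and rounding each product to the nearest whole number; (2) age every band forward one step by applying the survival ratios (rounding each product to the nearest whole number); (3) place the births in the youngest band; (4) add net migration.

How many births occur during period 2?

1866

Call the bands 1 to 3, youngest first.
Period 1.
Births: 3850 × 0.291 = 1120
Band 2: 6200 × 0.952 = 5902
Band 3: 3850 × 0.933 + 4450 × 0.352 = 3592 + 1566 = 5158
Net migration: Band 1 + 480 → 1600; Band 2 + 510 → 6412
→ [1600, 6412, 5158]
Period 2.
Births: 6412 × 0.291 = 1866
Band 2: 1600 × 0.952 = 1523
Band 3: 6412 × 0.933 + 5158 × 0.352 = 5982 + 1816 = 7798
Net migration: Band 1 + 480 → 2346; Band 2 + 510 → 2033
→ [2346, 2033, 7798]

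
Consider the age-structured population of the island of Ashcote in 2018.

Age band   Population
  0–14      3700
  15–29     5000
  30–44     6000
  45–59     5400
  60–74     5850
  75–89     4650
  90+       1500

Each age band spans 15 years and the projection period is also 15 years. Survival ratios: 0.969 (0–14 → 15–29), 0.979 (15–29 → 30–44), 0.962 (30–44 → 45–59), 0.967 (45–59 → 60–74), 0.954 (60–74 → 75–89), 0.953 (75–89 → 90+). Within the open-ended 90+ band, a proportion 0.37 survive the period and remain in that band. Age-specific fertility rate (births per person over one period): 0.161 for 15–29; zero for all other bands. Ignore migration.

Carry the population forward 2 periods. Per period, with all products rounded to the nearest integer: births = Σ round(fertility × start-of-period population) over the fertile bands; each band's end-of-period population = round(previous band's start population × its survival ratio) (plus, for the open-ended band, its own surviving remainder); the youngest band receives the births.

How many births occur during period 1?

Period 1.
Births: 5000 × 0.161 = 805
15–29: 3700 × 0.969 = 3585
30–44: 5000 × 0.979 = 4895
45–59: 6000 × 0.962 = 5772
60–74: 5400 × 0.967 = 5222
75–89: 5850 × 0.954 = 5581
90+: 4650 × 0.953 + 1500 × 0.37 = 4431 + 555 = 4986
→ [805, 3585, 4895, 5772, 5222, 5581, 4986]

805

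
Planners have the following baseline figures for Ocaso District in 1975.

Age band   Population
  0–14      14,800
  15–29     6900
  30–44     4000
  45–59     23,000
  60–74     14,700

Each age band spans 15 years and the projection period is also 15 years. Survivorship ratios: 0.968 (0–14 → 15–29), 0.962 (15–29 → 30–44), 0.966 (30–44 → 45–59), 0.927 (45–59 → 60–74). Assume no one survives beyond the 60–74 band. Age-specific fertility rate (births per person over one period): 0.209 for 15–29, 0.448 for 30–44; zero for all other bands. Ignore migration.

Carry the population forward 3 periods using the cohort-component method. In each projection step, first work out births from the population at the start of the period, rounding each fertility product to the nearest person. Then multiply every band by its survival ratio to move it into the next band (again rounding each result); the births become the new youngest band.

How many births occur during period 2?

After projecting period 1:
Births: 6900 × 0.209 = 1442  |  4000 × 0.448 = 1792 → total 3234
15–29: 14800 × 0.968 = 14326
30–44: 6900 × 0.962 = 6638
45–59: 4000 × 0.966 = 3864
60–74: 23000 × 0.927 = 21321
Population now: 0–14=3234, 15–29=14326, 30–44=6638, 45–59=3864, 60–74=21321
After projecting period 2:
Births: 14326 × 0.209 = 2994  |  6638 × 0.448 = 2974 → total 5968
15–29: 3234 × 0.968 = 3131
30–44: 14326 × 0.962 = 13782
45–59: 6638 × 0.966 = 6412
60–74: 3864 × 0.927 = 3582
Population now: 0–14=5968, 15–29=3131, 30–44=13782, 45–59=6412, 60–74=3582

5968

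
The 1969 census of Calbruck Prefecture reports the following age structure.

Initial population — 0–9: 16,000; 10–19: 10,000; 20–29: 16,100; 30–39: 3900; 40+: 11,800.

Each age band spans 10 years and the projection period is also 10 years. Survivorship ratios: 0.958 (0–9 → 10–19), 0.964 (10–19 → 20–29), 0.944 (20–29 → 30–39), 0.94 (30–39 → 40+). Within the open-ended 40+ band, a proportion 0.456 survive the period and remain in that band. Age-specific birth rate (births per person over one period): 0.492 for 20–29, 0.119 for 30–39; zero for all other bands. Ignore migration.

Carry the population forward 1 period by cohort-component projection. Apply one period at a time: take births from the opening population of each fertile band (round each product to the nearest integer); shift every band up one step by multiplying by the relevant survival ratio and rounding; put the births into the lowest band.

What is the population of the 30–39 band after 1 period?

15198

Let band 1 be 0–9 through band 5 = 40+.
[period 1]
Births: 16100 × 0.492 = 7921, 3900 × 0.119 = 464 → total 8385
Band 2: 16000 × 0.958 = 15328
Band 3: 10000 × 0.964 = 9640
Band 4: 16100 × 0.944 = 15198
Band 5: 3900 × 0.94 + 11800 × 0.456 = 3666 + 5381 = 9047
End of period: [8385, 15328, 9640, 15198, 9047]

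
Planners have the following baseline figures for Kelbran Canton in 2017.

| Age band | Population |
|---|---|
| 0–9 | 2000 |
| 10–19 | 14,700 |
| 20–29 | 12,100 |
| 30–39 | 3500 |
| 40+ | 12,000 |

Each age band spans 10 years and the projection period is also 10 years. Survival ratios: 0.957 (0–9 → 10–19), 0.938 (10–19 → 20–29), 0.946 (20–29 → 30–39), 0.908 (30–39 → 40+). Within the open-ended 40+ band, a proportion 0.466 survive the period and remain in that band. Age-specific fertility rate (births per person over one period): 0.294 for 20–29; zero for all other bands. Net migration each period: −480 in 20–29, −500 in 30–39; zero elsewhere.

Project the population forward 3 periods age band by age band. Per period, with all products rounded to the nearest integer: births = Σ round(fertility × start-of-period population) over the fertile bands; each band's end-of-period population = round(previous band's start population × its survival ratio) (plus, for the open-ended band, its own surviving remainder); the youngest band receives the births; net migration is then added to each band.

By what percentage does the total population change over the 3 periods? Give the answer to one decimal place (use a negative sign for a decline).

-43.3

— Period 1 —
Births: 12100 × 0.294 = 3557
10–19: 2000 × 0.957 = 1914
20–29: 14700 × 0.938 = 13789
30–39: 12100 × 0.946 = 11447
40+: 3500 × 0.908 + 12000 × 0.466 = 3178 + 5592 = 8770
Net migration: 20–29 − 480 → 13309; 30–39 − 500 → 10947
Giving 3557 / 1914 / 13309 / 10947 / 8770.
— Period 2 —
Births: 13309 × 0.294 = 3913
10–19: 3557 × 0.957 = 3404
20–29: 1914 × 0.938 = 1795
30–39: 13309 × 0.946 = 12590
40+: 10947 × 0.908 + 8770 × 0.466 = 9940 + 4087 = 14027
Net migration: 20–29 − 480 → 1315; 30–39 − 500 → 12090
Giving 3913 / 3404 / 1315 / 12090 / 14027.
— Period 3 —
Births: 1315 × 0.294 = 387
10–19: 3913 × 0.957 = 3745
20–29: 3404 × 0.938 = 3193
30–39: 1315 × 0.946 = 1244
40+: 12090 × 0.908 + 14027 × 0.466 = 10978 + 6537 = 17515
Net migration: 20–29 − 480 → 2713; 30–39 − 500 → 744
Giving 387 / 3745 / 2713 / 744 / 17515.
Total: 44300 → 25104; change = -19196; percentage change = -43.3%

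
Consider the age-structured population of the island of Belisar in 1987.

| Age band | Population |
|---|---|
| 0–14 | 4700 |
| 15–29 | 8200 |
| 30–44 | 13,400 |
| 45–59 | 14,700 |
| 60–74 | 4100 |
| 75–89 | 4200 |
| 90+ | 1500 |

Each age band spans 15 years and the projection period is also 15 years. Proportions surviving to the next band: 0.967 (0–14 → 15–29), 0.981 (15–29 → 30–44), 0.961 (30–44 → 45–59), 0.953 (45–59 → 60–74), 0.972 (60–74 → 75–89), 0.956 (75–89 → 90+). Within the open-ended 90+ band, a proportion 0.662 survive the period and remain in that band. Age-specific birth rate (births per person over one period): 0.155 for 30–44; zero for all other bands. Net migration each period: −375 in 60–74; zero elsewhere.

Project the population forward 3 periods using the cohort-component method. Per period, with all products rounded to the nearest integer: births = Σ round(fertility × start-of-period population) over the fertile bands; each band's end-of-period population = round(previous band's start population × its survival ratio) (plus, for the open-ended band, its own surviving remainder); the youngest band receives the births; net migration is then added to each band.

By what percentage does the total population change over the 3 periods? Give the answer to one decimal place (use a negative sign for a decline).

(Bands numbered youngest = 1 to oldest = 7.)
Period 1:
Births: 13400 × 0.155 = 2077
Band 2: 4700 × 0.967 = 4545
Band 3: 8200 × 0.981 = 8044
Band 4: 13400 × 0.961 = 12877
Band 5: 14700 × 0.953 = 14009
Band 6: 4100 × 0.972 = 3985
Band 7: 4200 × 0.956 + 1500 × 0.662 = 4015 + 993 = 5008
Net migration: Band 5 − 375 → 13634
→ [2077, 4545, 8044, 12877, 13634, 3985, 5008]
Period 2:
Births: 8044 × 0.155 = 1247
Band 2: 2077 × 0.967 = 2008
Band 3: 4545 × 0.981 = 4459
Band 4: 8044 × 0.961 = 7730
Band 5: 12877 × 0.953 = 12272
Band 6: 13634 × 0.972 = 13252
Band 7: 3985 × 0.956 + 5008 × 0.662 = 3810 + 3315 = 7125
Net migration: Band 5 − 375 → 11897
→ [1247, 2008, 4459, 7730, 11897, 13252, 7125]
Period 3:
Births: 4459 × 0.155 = 691
Band 2: 1247 × 0.967 = 1206
Band 3: 2008 × 0.981 = 1970
Band 4: 4459 × 0.961 = 4285
Band 5: 7730 × 0.953 = 7367
Band 6: 11897 × 0.972 = 11564
Band 7: 13252 × 0.956 + 7125 × 0.662 = 12669 + 4717 = 17386
Net migration: Band 5 − 375 → 6992
→ [691, 1206, 1970, 4285, 6992, 11564, 17386]
Total: 50800 → 44094; change = -6706; percentage change = -13.2%

-13.2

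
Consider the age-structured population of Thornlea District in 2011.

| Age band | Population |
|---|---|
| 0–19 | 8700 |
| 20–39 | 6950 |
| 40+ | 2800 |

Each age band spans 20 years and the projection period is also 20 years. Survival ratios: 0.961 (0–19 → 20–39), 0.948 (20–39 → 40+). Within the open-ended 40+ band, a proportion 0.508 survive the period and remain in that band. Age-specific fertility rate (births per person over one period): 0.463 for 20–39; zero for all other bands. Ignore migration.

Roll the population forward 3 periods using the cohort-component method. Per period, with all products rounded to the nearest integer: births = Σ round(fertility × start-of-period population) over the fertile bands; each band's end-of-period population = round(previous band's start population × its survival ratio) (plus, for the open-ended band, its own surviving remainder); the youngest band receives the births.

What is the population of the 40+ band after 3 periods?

Period 1:
Births: 6950 × 0.463 = 3218
20–39: 8700 × 0.961 = 8361
40+: 6950 × 0.948 + 2800 × 0.508 = 6589 + 1422 = 8011
End of period: [3218, 8361, 8011]
Period 2:
Births: 8361 × 0.463 = 3871
20–39: 3218 × 0.961 = 3092
40+: 8361 × 0.948 + 8011 × 0.508 = 7926 + 4070 = 11996
End of period: [3871, 3092, 11996]
Period 3:
Births: 3092 × 0.463 = 1432
20–39: 3871 × 0.961 = 3720
40+: 3092 × 0.948 + 11996 × 0.508 = 2931 + 6094 = 9025
End of period: [1432, 3720, 9025]

9025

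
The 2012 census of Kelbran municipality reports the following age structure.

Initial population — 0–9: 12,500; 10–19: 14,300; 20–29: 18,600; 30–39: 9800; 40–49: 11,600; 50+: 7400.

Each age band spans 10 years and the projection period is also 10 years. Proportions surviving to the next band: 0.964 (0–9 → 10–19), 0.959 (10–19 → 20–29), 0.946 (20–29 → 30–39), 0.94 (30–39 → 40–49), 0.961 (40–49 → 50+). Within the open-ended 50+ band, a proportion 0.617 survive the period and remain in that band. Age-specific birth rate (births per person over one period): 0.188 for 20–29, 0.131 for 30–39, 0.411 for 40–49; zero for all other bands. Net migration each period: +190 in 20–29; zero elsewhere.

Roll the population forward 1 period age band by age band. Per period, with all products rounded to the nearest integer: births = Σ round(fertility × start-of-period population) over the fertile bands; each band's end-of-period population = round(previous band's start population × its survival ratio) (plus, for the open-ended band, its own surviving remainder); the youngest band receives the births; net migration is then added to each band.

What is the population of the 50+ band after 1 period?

15714

After projecting period 1:
Births: 18600 * 0.188 = 3497 ; 9800 * 0.131 = 1284 ; 11600 * 0.411 = 4768 ⇒ total 9549
10–19: 12500 * 0.964 = 12050
20–29: 14300 * 0.959 = 13714
30–39: 18600 * 0.946 = 17596
40–49: 9800 * 0.94 = 9212
50+: 11600 * 0.961 + 7400 * 0.617 = 11148 + 4566 = 15714
Net migration: 20–29 + 190 → 13904
End of period: [9549, 12050, 13904, 17596, 9212, 15714]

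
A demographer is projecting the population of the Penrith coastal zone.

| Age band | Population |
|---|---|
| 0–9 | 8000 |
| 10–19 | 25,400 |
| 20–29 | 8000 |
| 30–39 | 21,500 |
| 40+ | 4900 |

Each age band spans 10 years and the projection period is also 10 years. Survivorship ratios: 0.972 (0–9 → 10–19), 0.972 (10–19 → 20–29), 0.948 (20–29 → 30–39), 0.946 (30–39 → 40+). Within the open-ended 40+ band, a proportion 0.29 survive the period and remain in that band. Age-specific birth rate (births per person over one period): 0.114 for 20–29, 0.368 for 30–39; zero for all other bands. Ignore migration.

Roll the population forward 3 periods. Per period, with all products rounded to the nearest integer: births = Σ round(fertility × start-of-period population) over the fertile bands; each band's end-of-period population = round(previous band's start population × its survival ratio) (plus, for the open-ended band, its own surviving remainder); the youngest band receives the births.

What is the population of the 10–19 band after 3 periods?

(Groups numbered youngest = 1 to oldest = 5.)
Period 1.
Births: 8000 × 0.114 = 912 ; 21500 × 0.368 = 7912 ⇒ total 8824
Group 2: 8000 × 0.972 = 7776
Group 3: 25400 × 0.972 = 24689
Group 4: 8000 × 0.948 = 7584
Group 5: 21500 × 0.946 + 4900 × 0.29 = 20339 + 1421 = 21760
Giving 8824 / 7776 / 24689 / 7584 / 21760.
Period 2.
Births: 24689 × 0.114 = 2815 ; 7584 × 0.368 = 2791 ⇒ total 5606
Group 2: 8824 × 0.972 = 8577
Group 3: 7776 × 0.972 = 7558
Group 4: 24689 × 0.948 = 23405
Group 5: 7584 × 0.946 + 21760 × 0.29 = 7174 + 6310 = 13484
Giving 5606 / 8577 / 7558 / 23405 / 13484.
Period 3.
Births: 7558 × 0.114 = 862 ; 23405 × 0.368 = 8613 ⇒ total 9475
Group 2: 5606 × 0.972 = 5449
Group 3: 8577 × 0.972 = 8337
Group 4: 7558 × 0.948 = 7165
Group 5: 23405 × 0.946 + 13484 × 0.29 = 22141 + 3910 = 26051
Giving 9475 / 5449 / 8337 / 7165 / 26051.

5449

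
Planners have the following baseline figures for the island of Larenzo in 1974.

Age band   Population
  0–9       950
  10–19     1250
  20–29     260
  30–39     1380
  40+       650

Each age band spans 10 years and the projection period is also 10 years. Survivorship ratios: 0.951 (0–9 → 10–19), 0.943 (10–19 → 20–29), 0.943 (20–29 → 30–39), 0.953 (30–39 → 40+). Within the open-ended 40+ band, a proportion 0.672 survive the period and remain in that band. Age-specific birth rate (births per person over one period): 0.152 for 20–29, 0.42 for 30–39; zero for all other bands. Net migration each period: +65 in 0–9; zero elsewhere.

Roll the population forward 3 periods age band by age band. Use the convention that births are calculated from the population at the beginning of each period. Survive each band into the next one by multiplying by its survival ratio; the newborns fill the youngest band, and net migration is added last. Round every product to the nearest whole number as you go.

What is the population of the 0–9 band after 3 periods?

Period 1:
Births: 260 × 0.152 = 40, 1380 × 0.42 = 580 — total 620
10–19: 950 × 0.951 = 903
20–29: 1250 × 0.943 = 1179
30–39: 260 × 0.943 = 245
40+: 1380 × 0.953 + 650 × 0.672 = 1315 + 437 = 1752
Net migration: 0–9 + 65 → 685
Giving 685 / 903 / 1179 / 245 / 1752.
Period 2:
Births: 1179 × 0.152 = 179, 245 × 0.42 = 103 — total 282
10–19: 685 × 0.951 = 651
20–29: 903 × 0.943 = 852
30–39: 1179 × 0.943 = 1112
40+: 245 × 0.953 + 1752 × 0.672 = 233 + 1177 = 1410
Net migration: 0–9 + 65 → 347
Giving 347 / 651 / 852 / 1112 / 1410.
Period 3:
Births: 852 × 0.152 = 130, 1112 × 0.42 = 467 — total 597
10–19: 347 × 0.951 = 330
20–29: 651 × 0.943 = 614
30–39: 852 × 0.943 = 803
40+: 1112 × 0.953 + 1410 × 0.672 = 1060 + 948 = 2008
Net migration: 0–9 + 65 → 662
Giving 662 / 330 / 614 / 803 / 2008.

662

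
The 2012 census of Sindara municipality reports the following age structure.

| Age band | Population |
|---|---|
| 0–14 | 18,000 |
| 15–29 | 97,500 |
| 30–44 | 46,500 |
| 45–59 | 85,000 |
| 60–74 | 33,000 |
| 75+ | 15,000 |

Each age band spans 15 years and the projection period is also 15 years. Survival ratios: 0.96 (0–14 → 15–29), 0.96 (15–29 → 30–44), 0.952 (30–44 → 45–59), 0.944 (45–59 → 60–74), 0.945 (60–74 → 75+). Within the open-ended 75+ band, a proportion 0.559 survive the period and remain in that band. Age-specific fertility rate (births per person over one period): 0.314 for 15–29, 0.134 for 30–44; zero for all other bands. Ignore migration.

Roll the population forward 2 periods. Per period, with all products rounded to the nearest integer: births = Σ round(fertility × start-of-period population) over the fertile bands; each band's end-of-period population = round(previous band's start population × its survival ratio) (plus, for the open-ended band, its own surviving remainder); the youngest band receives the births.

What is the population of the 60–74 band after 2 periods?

41789

— Period 1 —
Births: 97500 × 0.314 = 30615 ; 46500 × 0.134 = 6231 → total 36846
15–29: 18000 × 0.96 = 17280
30–44: 97500 × 0.96 = 93600
45–59: 46500 × 0.952 = 44268
60–74: 85000 × 0.944 = 80240
75+: 33000 × 0.945 + 15000 × 0.559 = 31185 + 8385 = 39570
Giving 36846 / 17280 / 93600 / 44268 / 80240 / 39570.
— Period 2 —
Births: 17280 × 0.314 = 5426 ; 93600 × 0.134 = 12542 → total 17968
15–29: 36846 × 0.96 = 35372
30–44: 17280 × 0.96 = 16589
45–59: 93600 × 0.952 = 89107
60–74: 44268 × 0.944 = 41789
75+: 80240 × 0.945 + 39570 × 0.559 = 75827 + 22120 = 97947
Giving 17968 / 35372 / 16589 / 89107 / 41789 / 97947.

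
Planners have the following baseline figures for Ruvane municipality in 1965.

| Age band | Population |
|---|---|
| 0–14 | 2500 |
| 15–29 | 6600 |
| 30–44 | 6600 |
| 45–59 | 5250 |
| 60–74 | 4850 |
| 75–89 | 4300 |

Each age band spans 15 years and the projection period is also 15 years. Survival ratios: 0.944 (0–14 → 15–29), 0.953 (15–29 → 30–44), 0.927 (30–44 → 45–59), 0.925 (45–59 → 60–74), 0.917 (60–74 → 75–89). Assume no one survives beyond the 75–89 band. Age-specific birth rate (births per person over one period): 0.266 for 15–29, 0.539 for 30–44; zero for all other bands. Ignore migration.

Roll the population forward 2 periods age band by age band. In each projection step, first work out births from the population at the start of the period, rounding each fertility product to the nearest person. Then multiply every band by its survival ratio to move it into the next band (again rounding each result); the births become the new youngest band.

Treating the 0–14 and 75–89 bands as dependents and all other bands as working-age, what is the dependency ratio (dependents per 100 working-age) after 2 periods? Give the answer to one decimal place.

45.2

Period 1.
Births: 6600 × 0.266 = 1756, 6600 × 0.539 = 3557 → 5313
15–29: 2500 × 0.944 = 2360
30–44: 6600 × 0.953 = 6290
45–59: 6600 × 0.927 = 6118
60–74: 5250 × 0.925 = 4856
75–89: 4850 × 0.917 = 4447
Population now: 0–14=5313, 15–29=2360, 30–44=6290, 45–59=6118, 60–74=4856, 75–89=4447
Period 2.
Births: 2360 × 0.266 = 628, 6290 × 0.539 = 3390 → 4018
15–29: 5313 × 0.944 = 5015
30–44: 2360 × 0.953 = 2249
45–59: 6290 × 0.927 = 5831
60–74: 6118 × 0.925 = 5659
75–89: 4856 × 0.917 = 4453
Population now: 0–14=4018, 15–29=5015, 30–44=2249, 45–59=5831, 60–74=5659, 75–89=4453
Dependents (band 0–14 + band 75–89) = 4018 + 4453 = 8471; working-age = 18754; ratio = 8471/18754 × 100 = 45.2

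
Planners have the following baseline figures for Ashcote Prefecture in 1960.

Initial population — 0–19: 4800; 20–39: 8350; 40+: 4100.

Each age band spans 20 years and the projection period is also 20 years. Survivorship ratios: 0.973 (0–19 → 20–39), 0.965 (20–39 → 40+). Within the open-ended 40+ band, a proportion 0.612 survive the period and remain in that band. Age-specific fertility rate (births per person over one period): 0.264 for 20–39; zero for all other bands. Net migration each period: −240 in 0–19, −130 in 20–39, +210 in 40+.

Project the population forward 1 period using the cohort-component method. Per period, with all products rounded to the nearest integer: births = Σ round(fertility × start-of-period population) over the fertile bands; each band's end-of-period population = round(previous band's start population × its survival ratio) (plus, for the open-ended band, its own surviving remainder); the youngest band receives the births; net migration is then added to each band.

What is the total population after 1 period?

Let band 1 be 0–19 through band 3 = 40+.
— Period 1 —
Births: 8350 × 0.264 = 2204
Band 2: 4800 × 0.973 = 4670
Band 3: 8350 × 0.965 + 4100 × 0.612 = 8058 + 2509 = 10567
Net migration: Band 1 − 240 → 1964; Band 2 − 130 → 4540; Band 3 + 210 → 10777
→ [1964, 4540, 10777]
Total after period 1: 1964 + 4540 + 10777 = 17281

17281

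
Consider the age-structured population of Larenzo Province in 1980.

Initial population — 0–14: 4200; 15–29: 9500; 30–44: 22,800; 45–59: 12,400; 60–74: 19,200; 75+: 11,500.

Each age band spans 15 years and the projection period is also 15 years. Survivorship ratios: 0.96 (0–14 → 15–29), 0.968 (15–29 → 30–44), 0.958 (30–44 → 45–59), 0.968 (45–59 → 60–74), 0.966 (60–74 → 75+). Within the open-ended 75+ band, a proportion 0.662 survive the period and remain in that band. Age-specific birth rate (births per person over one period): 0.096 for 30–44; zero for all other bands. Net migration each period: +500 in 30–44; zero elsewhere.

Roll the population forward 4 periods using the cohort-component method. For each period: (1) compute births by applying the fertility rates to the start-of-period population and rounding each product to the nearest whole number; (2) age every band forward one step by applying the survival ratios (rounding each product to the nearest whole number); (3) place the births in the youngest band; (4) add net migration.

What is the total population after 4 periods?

[period 1]
Births: 22800 × 0.096 = 2189
15–29: 4200 × 0.96 = 4032
30–44: 9500 × 0.968 = 9196
45–59: 22800 × 0.958 = 21842
60–74: 12400 × 0.968 = 12003
75+: 19200 × 0.966 + 11500 × 0.662 = 18547 + 7613 = 26160
Net migration: 30–44 + 500 → 9696
Giving 2189 / 4032 / 9696 / 21842 / 12003 / 26160.
[period 2]
Births: 9696 × 0.096 = 931
15–29: 2189 × 0.96 = 2101
30–44: 4032 × 0.968 = 3903
45–59: 9696 × 0.958 = 9289
60–74: 21842 × 0.968 = 21143
75+: 12003 × 0.966 + 26160 × 0.662 = 11595 + 17318 = 28913
Net migration: 30–44 + 500 → 4403
Giving 931 / 2101 / 4403 / 9289 / 21143 / 28913.
[period 3]
Births: 4403 × 0.096 = 423
15–29: 931 × 0.96 = 894
30–44: 2101 × 0.968 = 2034
45–59: 4403 × 0.958 = 4218
60–74: 9289 × 0.968 = 8992
75+: 21143 × 0.966 + 28913 × 0.662 = 20424 + 19140 = 39564
Net migration: 30–44 + 500 → 2534
Giving 423 / 894 / 2534 / 4218 / 8992 / 39564.
[period 4]
Births: 2534 × 0.096 = 243
15–29: 423 × 0.96 = 406
30–44: 894 × 0.968 = 865
45–59: 2534 × 0.958 = 2428
60–74: 4218 × 0.968 = 4083
75+: 8992 × 0.966 + 39564 × 0.662 = 8686 + 26191 = 34877
Net migration: 30–44 + 500 → 1365
Giving 243 / 406 / 1365 / 2428 / 4083 / 34877.
Total after period 4: 243 + 406 + 1365 + 2428 + 4083 + 34877 = 43402

43402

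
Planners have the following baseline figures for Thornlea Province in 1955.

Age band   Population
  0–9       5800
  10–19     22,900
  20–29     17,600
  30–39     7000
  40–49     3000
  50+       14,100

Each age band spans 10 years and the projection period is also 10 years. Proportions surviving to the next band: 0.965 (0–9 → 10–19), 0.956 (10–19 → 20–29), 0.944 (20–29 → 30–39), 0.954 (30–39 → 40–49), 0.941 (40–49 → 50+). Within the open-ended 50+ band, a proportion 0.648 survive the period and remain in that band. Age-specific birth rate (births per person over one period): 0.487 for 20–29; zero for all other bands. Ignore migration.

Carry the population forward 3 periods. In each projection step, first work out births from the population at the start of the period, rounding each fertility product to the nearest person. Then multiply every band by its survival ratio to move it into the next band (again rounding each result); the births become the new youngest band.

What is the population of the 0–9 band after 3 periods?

2606

[period 1]
Births: 17600 * 0.487 = 8571
10–19: 5800 * 0.965 = 5597
20–29: 22900 * 0.956 = 21892
30–39: 17600 * 0.944 = 16614
40–49: 7000 * 0.954 = 6678
50+: 3000 * 0.941 + 14100 * 0.648 = 2823 + 9137 = 11960
Giving 8571 / 5597 / 21892 / 16614 / 6678 / 11960.
[period 2]
Births: 21892 * 0.487 = 10661
10–19: 8571 * 0.965 = 8271
20–29: 5597 * 0.956 = 5351
30–39: 21892 * 0.944 = 20666
40–49: 16614 * 0.954 = 15850
50+: 6678 * 0.941 + 11960 * 0.648 = 6284 + 7750 = 14034
Giving 10661 / 8271 / 5351 / 20666 / 15850 / 14034.
[period 3]
Births: 5351 * 0.487 = 2606
10–19: 10661 * 0.965 = 10288
20–29: 8271 * 0.956 = 7907
30–39: 5351 * 0.944 = 5051
40–49: 20666 * 0.954 = 19715
50+: 15850 * 0.941 + 14034 * 0.648 = 14915 + 9094 = 24009
Giving 2606 / 10288 / 7907 / 5051 / 19715 / 24009.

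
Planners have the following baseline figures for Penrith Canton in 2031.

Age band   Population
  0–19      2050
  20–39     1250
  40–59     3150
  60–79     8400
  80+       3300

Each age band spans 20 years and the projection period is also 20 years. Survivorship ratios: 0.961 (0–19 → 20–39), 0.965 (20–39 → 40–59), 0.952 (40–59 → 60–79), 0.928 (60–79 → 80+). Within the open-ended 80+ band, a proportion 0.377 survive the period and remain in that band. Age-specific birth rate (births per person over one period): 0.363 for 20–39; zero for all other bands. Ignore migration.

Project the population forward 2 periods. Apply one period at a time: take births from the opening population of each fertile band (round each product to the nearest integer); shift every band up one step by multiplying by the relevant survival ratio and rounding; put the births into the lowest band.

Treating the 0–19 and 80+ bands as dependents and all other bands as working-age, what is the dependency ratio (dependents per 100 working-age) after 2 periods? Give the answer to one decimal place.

198.2

Numbering the groups 1..5 from youngest to oldest:
After projecting period 1:
Births: 1250 * 0.363 = 454
Group 2: 2050 * 0.961 = 1970
Group 3: 1250 * 0.965 = 1206
Group 4: 3150 * 0.952 = 2999
Group 5: 8400 * 0.928 + 3300 * 0.377 = 7795 + 1244 = 9039
Giving 454 / 1970 / 1206 / 2999 / 9039.
After projecting period 2:
Births: 1970 * 0.363 = 715
Group 2: 454 * 0.961 = 436
Group 3: 1970 * 0.965 = 1901
Group 4: 1206 * 0.952 = 1148
Group 5: 2999 * 0.928 + 9039 * 0.377 = 2783 + 3408 = 6191
Giving 715 / 436 / 1901 / 1148 / 6191.
Dependents (band 0–19 + band 80+) = 715 + 6191 = 6906; working-age = 3485; ratio = 6906/3485 × 100 = 198.2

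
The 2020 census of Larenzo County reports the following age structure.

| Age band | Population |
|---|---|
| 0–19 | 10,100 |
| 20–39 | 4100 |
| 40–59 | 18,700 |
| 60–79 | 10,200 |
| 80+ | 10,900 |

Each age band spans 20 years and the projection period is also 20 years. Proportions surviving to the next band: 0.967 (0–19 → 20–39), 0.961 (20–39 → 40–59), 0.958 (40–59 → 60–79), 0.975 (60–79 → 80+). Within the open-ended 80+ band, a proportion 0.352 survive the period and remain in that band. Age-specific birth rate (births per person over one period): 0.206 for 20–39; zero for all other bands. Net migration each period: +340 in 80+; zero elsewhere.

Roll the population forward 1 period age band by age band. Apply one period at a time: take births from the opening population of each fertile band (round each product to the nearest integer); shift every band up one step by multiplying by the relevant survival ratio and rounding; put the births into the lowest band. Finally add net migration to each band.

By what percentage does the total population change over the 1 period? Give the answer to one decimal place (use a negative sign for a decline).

-13.7

[period 1]
Births: 4100 * 0.206 = 845
20–39: 10100 * 0.967 = 9767
40–59: 4100 * 0.961 = 3940
60–79: 18700 * 0.958 = 17915
80+: 10200 * 0.975 + 10900 * 0.352 = 9945 + 3837 = 13782
Net migration: 80+ + 340 → 14122
End of period: [845, 9767, 3940, 17915, 14122]
Total: 54000 → 46589; change = -7411; percentage change = -13.7%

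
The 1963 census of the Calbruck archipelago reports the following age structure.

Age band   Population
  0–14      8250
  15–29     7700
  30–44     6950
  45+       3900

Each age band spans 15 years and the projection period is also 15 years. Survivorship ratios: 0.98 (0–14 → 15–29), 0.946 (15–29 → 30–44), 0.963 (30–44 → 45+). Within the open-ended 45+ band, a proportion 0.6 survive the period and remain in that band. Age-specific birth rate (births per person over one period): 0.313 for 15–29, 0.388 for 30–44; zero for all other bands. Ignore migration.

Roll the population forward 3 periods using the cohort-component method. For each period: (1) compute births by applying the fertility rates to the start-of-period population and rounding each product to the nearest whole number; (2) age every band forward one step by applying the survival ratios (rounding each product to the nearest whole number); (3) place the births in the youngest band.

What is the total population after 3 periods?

Period 1.
Births: 7700 × 0.313 = 2410, 6950 × 0.388 = 2697 — total 5107
15–29: 8250 × 0.98 = 8085
30–44: 7700 × 0.946 = 7284
45+: 6950 × 0.963 + 3900 × 0.6 = 6693 + 2340 = 9033
Population now: 0–14=5107, 15–29=8085, 30–44=7284, 45+=9033
Period 2.
Births: 8085 × 0.313 = 2531, 7284 × 0.388 = 2826 — total 5357
15–29: 5107 × 0.98 = 5005
30–44: 8085 × 0.946 = 7648
45+: 7284 × 0.963 + 9033 × 0.6 = 7014 + 5420 = 12434
Population now: 0–14=5357, 15–29=5005, 30–44=7648, 45+=12434
Period 3.
Births: 5005 × 0.313 = 1567, 7648 × 0.388 = 2967 — total 4534
15–29: 5357 × 0.98 = 5250
30–44: 5005 × 0.946 = 4735
45+: 7648 × 0.963 + 12434 × 0.6 = 7365 + 7460 = 14825
Population now: 0–14=4534, 15–29=5250, 30–44=4735, 45+=14825
Total after period 3: 4534 + 5250 + 4735 + 14825 = 29344

29344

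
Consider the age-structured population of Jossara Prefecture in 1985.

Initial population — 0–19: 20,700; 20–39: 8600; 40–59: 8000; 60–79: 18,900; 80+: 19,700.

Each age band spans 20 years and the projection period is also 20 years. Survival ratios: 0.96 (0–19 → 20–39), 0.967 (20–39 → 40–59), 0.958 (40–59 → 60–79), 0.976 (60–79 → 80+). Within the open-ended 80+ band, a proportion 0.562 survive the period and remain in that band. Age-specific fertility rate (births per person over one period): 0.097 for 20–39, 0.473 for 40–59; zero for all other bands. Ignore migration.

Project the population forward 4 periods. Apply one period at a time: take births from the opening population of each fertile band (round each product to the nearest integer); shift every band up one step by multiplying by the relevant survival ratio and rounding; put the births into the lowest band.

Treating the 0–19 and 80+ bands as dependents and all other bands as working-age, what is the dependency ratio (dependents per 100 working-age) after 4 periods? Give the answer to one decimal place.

174.0

Let group 1 be 0–19 through group 5 = 80+.
Period 1.
Births: 8600 × 0.097 = 834  |  8000 × 0.473 = 3784 → total 4618
Group 2: 20700 × 0.96 = 19872
Group 3: 8600 × 0.967 = 8316
Group 4: 8000 × 0.958 = 7664
Group 5: 18900 × 0.976 + 19700 × 0.562 = 18446 + 11071 = 29517
Population now: 0–19=4618, 20–39=19872, 40–59=8316, 60–79=7664, 80+=29517
Period 2.
Births: 19872 × 0.097 = 1928  |  8316 × 0.473 = 3933 → total 5861
Group 2: 4618 × 0.96 = 4433
Group 3: 19872 × 0.967 = 19216
Group 4: 8316 × 0.958 = 7967
Group 5: 7664 × 0.976 + 29517 × 0.562 = 7480 + 16589 = 24069
Population now: 0–19=5861, 20–39=4433, 40–59=19216, 60–79=7967, 80+=24069
Period 3.
Births: 4433 × 0.097 = 430  |  19216 × 0.473 = 9089 → total 9519
Group 2: 5861 × 0.96 = 5627
Group 3: 4433 × 0.967 = 4287
Group 4: 19216 × 0.958 = 18409
Group 5: 7967 × 0.976 + 24069 × 0.562 = 7776 + 13527 = 21303
Population now: 0–19=9519, 20–39=5627, 40–59=4287, 60–79=18409, 80+=21303
Period 4.
Births: 5627 × 0.097 = 546  |  4287 × 0.473 = 2028 → total 2574
Group 2: 9519 × 0.96 = 9138
Group 3: 5627 × 0.967 = 5441
Group 4: 4287 × 0.958 = 4107
Group 5: 18409 × 0.976 + 21303 × 0.562 = 17967 + 11972 = 29939
Population now: 0–19=2574, 20–39=9138, 40–59=5441, 60–79=4107, 80+=29939
Dependents (band 0–19 + band 80+) = 2574 + 29939 = 32513; working-age = 18686; ratio = 32513/18686 × 100 = 174.0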